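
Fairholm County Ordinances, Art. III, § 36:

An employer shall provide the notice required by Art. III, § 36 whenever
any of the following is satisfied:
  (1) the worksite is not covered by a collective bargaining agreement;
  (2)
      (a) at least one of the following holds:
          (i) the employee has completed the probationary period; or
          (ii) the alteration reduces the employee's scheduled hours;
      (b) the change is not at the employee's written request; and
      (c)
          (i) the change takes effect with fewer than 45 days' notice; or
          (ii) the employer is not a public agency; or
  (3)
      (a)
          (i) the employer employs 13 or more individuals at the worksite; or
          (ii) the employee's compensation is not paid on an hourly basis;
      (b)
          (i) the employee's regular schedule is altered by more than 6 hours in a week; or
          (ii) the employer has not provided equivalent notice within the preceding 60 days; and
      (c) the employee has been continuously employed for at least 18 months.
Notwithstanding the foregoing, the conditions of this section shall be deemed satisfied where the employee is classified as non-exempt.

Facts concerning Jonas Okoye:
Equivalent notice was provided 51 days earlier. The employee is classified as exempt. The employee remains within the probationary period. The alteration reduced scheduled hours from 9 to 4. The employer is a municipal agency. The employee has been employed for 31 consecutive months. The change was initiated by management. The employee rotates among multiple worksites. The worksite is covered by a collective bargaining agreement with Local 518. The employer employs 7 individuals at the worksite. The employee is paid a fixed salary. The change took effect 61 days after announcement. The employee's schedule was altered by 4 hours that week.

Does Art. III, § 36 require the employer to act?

(1) no CBA — fails.
(i) past probation — fails.
(ii) hours reduced — holds.
(a) = F OR T = true.
(b) not employee-requested — met.
(i) < 45 days' notice — fails.
(ii) not (public agency) — not met.
(c) = F OR F = false.
So (2) is not satisfied (T AND T AND F).
(i) ≥ 13 at site — not satisfied.
(ii) not (hourly-paid) — satisfied.
(a): F OR T → true.
(i) schedule shift > 6h — fails.
(ii) no recent notice — not satisfied.
(b): F OR F → false.
(c) tenure ≥ 18 mo. — satisfied.
(3) = T AND F AND T = false.
Overall: F OR F OR F → false.
Exception (non-exempt) — not satisfied.
Result: main false OR exception false → false.

No — not required.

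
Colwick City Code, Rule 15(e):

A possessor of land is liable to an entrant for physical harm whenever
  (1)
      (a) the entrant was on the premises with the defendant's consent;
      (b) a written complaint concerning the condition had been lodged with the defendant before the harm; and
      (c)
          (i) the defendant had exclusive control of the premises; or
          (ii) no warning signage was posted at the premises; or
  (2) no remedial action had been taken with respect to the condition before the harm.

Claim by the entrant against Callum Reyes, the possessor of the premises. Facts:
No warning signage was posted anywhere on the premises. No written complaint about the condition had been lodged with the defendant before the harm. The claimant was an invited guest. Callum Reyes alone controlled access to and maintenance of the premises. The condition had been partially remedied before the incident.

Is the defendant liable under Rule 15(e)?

No — not liable.

(a) consent to enter — satisfied.
(b) complaint lodged — not satisfied.
(i) exclusive control — holds.
(ii) no signage posted — holds.
(c) = T OR T = true.
(1): T AND F AND T → false.
(2) no remedial action — not satisfied.
Overall: F OR F → false.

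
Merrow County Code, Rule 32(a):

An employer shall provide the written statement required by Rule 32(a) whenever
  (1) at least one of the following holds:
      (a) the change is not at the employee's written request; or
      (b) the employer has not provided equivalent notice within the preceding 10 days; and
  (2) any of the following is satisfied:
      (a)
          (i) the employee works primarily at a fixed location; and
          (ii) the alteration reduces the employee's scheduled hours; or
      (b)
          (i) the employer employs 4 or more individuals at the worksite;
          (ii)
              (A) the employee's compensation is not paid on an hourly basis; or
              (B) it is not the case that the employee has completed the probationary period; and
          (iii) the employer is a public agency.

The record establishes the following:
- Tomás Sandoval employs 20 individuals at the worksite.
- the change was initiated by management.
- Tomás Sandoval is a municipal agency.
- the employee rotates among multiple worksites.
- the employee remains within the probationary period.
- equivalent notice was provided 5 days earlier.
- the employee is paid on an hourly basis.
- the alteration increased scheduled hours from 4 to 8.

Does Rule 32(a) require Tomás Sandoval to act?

(a) not employee-requested — met.
(b) no recent notice — fails.
(1) = T OR F = true.
(i) fixed location — not satisfied.
(ii) hours reduced — not satisfied.
So (a) is not satisfied (F AND F).
(i) ≥ 4 at site — met.
(A) not (hourly-paid) — not met.
(B) not (past probation) — holds.
(ii): F OR T → true.
(iii) public agency — met.
So (b) is satisfied (T AND T AND T).
(2) = F OR T = true.
So Overall is satisfied (T AND T).

Yes — required.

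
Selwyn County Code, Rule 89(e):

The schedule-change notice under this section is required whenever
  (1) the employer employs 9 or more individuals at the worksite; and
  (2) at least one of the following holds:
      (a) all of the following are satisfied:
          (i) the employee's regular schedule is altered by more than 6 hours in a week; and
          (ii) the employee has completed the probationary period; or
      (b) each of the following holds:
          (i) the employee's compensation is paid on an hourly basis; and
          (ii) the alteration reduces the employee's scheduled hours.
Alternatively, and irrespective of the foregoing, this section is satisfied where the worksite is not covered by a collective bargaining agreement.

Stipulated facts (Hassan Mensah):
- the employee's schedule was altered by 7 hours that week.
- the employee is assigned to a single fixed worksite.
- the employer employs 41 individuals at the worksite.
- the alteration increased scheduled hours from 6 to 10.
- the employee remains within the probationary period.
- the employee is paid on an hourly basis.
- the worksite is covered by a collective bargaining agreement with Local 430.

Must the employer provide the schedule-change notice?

(1) ≥ 9 at site — holds.
(i) schedule shift > 6h — holds.
(ii) past probation — not met.
(a): T AND F → false.
(i) hourly-paid — met.
(ii) hours reduced — not satisfied.
(b): T AND F → false.
So (2) is not satisfied (F OR F).
Overall: T AND F → false.
Exception (no CBA) — not satisfied.
Result: main false OR exception false → false.

No — not required.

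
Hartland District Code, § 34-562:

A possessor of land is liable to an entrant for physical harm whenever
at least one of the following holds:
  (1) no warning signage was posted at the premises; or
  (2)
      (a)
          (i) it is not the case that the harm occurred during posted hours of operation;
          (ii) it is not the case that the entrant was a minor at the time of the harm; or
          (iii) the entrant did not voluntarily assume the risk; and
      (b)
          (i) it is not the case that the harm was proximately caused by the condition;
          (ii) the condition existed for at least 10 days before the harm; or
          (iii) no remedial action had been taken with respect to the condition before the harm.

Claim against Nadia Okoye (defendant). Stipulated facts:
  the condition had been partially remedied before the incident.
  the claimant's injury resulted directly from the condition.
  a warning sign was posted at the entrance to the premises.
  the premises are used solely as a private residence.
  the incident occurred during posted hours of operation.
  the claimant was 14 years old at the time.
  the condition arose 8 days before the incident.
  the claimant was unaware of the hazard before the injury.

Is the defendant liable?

(1) no signage posted — fails.
(i) not (during posted hours) — fails.
(ii) not (entrant a minor) — not met.
(iii) no assumed risk — met.
(a): F OR F OR T → true.
(i) not (proximate cause) — not met.
(ii) condition ≥10 days old — not met.
(iii) no remedial action — fails.
(b): F OR F OR F → false.
So (2) is not satisfied (T AND F).
Overall = F OR F = false.

No — not liable.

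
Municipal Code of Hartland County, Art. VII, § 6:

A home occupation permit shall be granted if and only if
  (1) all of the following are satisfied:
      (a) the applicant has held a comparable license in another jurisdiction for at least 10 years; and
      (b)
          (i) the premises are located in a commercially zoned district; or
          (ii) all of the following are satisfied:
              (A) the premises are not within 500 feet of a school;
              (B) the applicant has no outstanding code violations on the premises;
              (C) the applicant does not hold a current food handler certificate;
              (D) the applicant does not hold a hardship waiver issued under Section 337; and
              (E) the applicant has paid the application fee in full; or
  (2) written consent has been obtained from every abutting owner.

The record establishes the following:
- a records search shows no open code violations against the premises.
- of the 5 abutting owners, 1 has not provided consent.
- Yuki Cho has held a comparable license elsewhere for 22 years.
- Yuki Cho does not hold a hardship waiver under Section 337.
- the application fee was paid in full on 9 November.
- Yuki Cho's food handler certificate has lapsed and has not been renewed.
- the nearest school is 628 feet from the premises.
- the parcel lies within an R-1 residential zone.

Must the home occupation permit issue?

Yes — granted.

(a) prior license ≥ 10 yr — met.
(i) commercially zoned — not satisfied.
(A) ≥500 ft from school — satisfied.
(B) no code violations — holds.
(C) not (food handler cert.) — holds.
(D) not (hardship waiver) — satisfied.
(E) fee paid — satisfied.
(ii): T AND T AND T AND T AND T → true.
(b) = F OR T = true.
So (1) is satisfied (T AND T).
(2) all abutters consent — not met.
So Overall is satisfied (T OR F).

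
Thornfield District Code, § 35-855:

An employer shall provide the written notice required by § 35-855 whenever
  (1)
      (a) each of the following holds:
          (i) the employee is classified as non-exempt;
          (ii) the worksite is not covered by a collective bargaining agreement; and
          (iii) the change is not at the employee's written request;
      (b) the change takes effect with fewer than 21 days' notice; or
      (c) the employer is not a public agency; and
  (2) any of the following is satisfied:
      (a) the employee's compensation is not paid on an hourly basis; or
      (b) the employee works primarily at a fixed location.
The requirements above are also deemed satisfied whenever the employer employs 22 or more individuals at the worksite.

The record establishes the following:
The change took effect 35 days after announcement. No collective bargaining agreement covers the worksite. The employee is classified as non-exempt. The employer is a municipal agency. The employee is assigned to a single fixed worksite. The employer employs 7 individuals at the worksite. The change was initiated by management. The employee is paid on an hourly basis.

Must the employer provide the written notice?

(i) non-exempt — satisfied.
(ii) no CBA — met.
(iii) not employee-requested — met.
(a): T AND T AND T → true.
(b) < 21 days' notice — not met.
(c) not (public agency) — not met.
So (1) is satisfied (T OR F OR F).
(a) not (hourly-paid) — fails.
(b) fixed location — satisfied.
(2): F OR T → true.
Overall: T AND T → true.
Exception (≥ 22 at site) — not satisfied.
Result: main true OR exception false → true.

Yes — required.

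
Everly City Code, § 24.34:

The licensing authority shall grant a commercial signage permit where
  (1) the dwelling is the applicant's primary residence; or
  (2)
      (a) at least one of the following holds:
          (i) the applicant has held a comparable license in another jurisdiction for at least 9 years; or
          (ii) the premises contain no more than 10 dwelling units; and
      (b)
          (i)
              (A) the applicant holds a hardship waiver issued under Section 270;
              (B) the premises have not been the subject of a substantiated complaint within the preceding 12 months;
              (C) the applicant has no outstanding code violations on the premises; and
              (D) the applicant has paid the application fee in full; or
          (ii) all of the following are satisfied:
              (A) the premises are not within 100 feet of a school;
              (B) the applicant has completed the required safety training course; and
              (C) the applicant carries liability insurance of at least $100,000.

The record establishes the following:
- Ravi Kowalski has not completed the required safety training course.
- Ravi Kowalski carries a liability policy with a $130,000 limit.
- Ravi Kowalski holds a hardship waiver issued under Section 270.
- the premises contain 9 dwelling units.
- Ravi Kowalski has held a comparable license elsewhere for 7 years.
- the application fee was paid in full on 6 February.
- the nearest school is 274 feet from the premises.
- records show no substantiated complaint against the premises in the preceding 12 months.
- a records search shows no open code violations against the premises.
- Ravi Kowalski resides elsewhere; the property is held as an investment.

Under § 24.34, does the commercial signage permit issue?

(1) primary residence — not satisfied.
(i) prior license ≥ 9 yr — not satisfied.
(ii) ≤ 10 units — satisfied.
(a) = F OR T = true.
(A) hardship waiver — satisfied.
(B) no complaint in 12 mo. — satisfied.
(C) no code violations — satisfied.
(D) fee paid — holds.
(i) = T AND T AND T AND T = true.
(A) ≥100 ft from school — satisfied.
(B) safety training — not satisfied.
(C) insurance ≥ $100,000 — holds.
(ii): T AND F AND T → false.
(b) = T OR F = true.
(2): T AND T → true.
Overall = F OR T = true.

Yes — granted.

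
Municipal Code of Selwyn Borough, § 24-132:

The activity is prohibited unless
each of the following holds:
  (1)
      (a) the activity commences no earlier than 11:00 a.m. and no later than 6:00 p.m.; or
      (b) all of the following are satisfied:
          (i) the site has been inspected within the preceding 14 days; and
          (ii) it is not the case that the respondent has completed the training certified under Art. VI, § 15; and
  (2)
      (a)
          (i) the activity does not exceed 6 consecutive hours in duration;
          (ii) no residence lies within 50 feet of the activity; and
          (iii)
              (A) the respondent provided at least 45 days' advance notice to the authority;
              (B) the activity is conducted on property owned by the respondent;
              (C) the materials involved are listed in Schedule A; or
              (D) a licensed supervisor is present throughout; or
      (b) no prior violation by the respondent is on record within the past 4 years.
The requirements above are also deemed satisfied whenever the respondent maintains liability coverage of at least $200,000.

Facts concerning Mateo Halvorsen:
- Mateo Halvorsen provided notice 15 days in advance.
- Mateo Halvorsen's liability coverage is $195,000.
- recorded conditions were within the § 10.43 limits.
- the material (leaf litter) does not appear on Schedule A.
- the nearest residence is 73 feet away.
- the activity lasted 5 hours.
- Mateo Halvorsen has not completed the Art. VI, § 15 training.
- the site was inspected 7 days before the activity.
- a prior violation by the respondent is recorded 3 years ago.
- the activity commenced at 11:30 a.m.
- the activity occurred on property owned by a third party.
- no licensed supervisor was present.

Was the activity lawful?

No — unlawful.

(a) start within hours — satisfied.
(i) site inspected — met.
(ii) not (training certified) — met.
So (b) is satisfied (T AND T).
(1) = T OR T = true.
(i) ≤ 6 hrs duration — satisfied.
(ii) no residence in 50 ft — met.
(A) ≥45 days' notice — fails.
(B) own property — not met.
(C) Schedule A material — not met.
(D) supervisor present — fails.
(iii) = F OR F OR F OR F = false.
(a): T AND T AND F → false.
(b) no prior violation — not met.
So (2) is not satisfied (F OR F).
So Overall is not satisfied (T AND F).
Exception (coverage ≥ $200,000) — not satisfied.
Result: main false OR exception false → false.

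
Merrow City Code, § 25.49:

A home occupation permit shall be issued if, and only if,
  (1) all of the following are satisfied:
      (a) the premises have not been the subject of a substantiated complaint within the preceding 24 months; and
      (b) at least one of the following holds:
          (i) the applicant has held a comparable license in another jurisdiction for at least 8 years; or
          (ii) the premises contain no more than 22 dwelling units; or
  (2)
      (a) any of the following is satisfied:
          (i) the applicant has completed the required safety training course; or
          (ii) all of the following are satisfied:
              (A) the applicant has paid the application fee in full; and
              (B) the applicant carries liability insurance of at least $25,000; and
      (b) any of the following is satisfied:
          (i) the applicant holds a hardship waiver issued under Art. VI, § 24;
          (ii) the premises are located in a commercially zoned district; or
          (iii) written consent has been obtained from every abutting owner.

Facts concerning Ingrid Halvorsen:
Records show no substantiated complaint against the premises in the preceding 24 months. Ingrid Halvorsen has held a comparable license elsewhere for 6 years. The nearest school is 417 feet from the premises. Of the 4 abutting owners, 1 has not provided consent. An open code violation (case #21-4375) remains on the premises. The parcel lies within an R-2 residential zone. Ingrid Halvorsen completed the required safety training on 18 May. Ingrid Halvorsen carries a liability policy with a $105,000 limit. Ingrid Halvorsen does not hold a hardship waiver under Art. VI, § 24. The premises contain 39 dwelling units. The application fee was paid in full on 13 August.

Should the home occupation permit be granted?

(a) no complaint in 24 mo. — met.
(i) prior license ≥ 8 yr — fails.
(ii) ≤ 22 units — not met.
(b) = F OR F = false.
So (1) is not satisfied (T AND F).
(i) safety training — met.
(A) fee paid — holds.
(B) insurance ≥ $25,000 — met.
(ii): T AND T → true.
So (a) is satisfied (T OR T).
(i) hardship waiver — not met.
(ii) commercially zoned — not met.
(iii) all abutters consent — not met.
So (b) is not satisfied (F OR F OR F).
So (2) is not satisfied (T AND F).
So Overall is not satisfied (F OR F).

No — denied.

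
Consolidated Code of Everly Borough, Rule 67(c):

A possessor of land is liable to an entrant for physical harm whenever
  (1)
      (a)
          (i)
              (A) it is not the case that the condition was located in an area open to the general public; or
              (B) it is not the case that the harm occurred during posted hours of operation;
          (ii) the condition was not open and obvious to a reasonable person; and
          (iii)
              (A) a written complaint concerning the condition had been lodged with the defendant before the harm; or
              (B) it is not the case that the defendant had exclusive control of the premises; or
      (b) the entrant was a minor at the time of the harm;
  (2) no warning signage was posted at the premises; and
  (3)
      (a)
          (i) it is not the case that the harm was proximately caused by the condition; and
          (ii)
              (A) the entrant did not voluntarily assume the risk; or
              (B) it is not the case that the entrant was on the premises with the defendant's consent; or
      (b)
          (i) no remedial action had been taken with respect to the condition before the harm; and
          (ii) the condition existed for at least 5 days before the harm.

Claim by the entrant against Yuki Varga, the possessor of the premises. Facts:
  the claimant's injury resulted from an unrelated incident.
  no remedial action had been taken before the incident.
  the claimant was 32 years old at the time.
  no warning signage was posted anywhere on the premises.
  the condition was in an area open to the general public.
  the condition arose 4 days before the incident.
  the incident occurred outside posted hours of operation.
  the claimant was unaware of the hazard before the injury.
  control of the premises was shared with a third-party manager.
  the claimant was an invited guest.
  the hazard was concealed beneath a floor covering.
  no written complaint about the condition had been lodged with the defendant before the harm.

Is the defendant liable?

Yes — liable.

(A) not (public area) — not met.
(B) not (during posted hours) — met.
(i) = F OR T = true.
(ii) not open/obvious — holds.
(A) complaint lodged — not satisfied.
(B) not (exclusive control) — holds.
(iii) = F OR T = true.
So (a) is satisfied (T AND T AND T).
(b) entrant a minor — fails.
So (1) is satisfied (T OR F).
(2) no signage posted — met.
(i) not (proximate cause) — holds.
(A) no assumed risk — met.
(B) not (consent to enter) — not satisfied.
(ii): T OR F → true.
(a): T AND T → true.
(i) no remedial action — met.
(ii) condition ≥5 days old — fails.
(b) = T AND F = false.
(3) = T OR F = true.
So Overall is satisfied (T AND T AND T).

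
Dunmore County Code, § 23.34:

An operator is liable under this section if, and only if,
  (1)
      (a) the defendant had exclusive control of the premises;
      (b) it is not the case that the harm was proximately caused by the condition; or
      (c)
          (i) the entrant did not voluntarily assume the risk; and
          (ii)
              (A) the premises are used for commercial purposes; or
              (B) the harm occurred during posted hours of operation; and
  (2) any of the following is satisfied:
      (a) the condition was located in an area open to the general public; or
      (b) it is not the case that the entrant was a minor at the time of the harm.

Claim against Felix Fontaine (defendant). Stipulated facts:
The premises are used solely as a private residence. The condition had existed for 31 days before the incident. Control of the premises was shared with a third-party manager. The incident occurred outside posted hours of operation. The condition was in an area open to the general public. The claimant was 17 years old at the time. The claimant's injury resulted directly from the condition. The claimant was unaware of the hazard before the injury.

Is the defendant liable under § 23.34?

(a) exclusive control — not satisfied.
(b) not (proximate cause) — not met.
(i) no assumed risk — met.
(A) commercial use — not met.
(B) during posted hours — fails.
(ii): F OR F → false.
So (c) is not satisfied (T AND F).
So (1) is not satisfied (F OR F OR F).
(a) public area — met.
(b) not (entrant a minor) — not met.
(2): T OR F → true.
Overall: F AND T → false.

No — not liable.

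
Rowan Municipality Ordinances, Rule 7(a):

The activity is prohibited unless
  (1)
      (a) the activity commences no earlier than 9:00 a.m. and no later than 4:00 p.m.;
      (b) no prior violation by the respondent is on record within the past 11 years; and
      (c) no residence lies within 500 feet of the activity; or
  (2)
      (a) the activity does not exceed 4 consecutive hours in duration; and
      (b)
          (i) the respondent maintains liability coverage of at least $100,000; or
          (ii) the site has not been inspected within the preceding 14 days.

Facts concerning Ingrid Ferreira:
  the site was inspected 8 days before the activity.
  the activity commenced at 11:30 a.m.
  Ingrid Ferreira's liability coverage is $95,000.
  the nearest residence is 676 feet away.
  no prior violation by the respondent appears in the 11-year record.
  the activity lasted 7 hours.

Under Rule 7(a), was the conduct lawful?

Yes — lawful.

(a) start within hours — holds.
(b) no prior violation — met.
(c) no residence in 500 ft — holds.
(1) = T AND T AND T = true.
(a) ≤ 4 hrs duration — fails.
(i) coverage ≥ $100,000 — not met.
(ii) not (site inspected) — not satisfied.
(b): F OR F → false.
(2) = F AND F = false.
Overall: T OR F → true.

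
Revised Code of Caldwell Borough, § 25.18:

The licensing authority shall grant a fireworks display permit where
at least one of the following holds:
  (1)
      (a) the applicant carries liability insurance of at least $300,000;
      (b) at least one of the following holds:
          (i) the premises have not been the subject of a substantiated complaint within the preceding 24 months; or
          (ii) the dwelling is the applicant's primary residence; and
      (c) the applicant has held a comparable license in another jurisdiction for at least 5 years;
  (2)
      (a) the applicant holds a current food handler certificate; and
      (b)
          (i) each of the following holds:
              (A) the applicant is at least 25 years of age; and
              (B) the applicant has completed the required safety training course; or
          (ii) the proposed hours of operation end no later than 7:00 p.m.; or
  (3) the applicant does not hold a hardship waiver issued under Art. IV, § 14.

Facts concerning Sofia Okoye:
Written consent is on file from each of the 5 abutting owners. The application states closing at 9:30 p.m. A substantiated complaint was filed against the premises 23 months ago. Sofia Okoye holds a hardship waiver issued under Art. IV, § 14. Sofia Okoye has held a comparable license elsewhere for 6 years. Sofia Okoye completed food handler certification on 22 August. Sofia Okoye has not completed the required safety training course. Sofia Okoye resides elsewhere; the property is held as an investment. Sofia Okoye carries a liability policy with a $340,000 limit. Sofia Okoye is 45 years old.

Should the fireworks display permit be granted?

No — denied.

(a) insurance ≥ $300,000 — satisfied.
(i) no complaint in 24 mo. — fails.
(ii) primary residence — fails.
(b): F OR F → false.
(c) prior license ≥ 5 yr — satisfied.
(1): T AND F AND T → false.
(a) food handler cert. — satisfied.
(A) age ≥ 25 — met.
(B) safety training — fails.
(i) = T AND F = false.
(ii) closes by 7 p.m. — not met.
(b): F OR F → false.
(2) = T AND F = false.
(3) not (hardship waiver) — not met.
Overall = F OR F OR F = false.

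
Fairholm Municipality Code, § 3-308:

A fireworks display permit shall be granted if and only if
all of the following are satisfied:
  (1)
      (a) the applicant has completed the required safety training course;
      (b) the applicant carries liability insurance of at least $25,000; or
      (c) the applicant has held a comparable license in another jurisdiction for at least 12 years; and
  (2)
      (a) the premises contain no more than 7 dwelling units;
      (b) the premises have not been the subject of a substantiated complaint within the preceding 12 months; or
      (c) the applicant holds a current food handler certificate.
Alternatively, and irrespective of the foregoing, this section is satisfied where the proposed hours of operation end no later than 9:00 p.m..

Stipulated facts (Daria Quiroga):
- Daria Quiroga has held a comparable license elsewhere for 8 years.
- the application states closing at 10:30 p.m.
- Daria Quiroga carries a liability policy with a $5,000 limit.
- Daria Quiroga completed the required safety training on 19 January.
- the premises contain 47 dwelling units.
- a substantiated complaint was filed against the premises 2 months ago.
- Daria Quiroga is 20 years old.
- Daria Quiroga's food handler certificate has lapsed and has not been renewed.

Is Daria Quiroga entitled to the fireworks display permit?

(a) safety training — met.
(b) insurance ≥ $25,000 — fails.
(c) prior license ≥ 12 yr — not met.
(1): T OR F OR F → true.
(a) ≤ 7 units — fails.
(b) no complaint in 12 mo. — fails.
(c) food handler cert. — fails.
So (2) is not satisfied (F OR F OR F).
Overall: T AND F → false.
Exception (closes by 9 p.m.) — not satisfied.
Result: main false OR exception false → false.

No — denied.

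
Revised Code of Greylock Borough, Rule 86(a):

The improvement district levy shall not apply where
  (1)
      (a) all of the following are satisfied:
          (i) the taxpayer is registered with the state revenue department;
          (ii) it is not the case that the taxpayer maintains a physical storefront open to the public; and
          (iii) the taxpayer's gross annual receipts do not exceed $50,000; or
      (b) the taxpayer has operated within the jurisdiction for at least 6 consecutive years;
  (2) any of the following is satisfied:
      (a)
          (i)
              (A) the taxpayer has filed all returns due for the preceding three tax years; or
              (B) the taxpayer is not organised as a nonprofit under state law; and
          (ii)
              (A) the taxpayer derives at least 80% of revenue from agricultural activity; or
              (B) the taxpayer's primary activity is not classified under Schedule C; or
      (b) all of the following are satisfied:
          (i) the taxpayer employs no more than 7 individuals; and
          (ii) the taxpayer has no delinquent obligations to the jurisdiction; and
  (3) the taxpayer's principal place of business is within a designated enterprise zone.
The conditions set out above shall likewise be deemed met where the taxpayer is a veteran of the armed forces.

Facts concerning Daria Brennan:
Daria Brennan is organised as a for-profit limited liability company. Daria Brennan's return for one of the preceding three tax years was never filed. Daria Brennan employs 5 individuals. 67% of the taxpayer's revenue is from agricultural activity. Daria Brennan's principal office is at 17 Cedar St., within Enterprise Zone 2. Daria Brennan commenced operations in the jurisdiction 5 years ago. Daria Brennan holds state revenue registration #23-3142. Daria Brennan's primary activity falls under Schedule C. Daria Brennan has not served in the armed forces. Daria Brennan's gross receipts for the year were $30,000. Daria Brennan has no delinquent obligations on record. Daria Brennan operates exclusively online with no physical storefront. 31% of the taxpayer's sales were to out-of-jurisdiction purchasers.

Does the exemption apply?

(i) state-registered — satisfied.
(ii) not (has storefront) — met.
(iii) receipts ≤ $50,000 — met.
(a) = T AND T AND T = true.
(b) ≥ 6 yrs in jurisdiction — not satisfied.
(1): T OR F → true.
(A) returns current — not satisfied.
(B) not (nonprofit) — met.
(i): F OR T → true.
(A) ≥80% agricultural — not satisfied.
(B) not (Schedule C activity) — not satisfied.
(ii): F OR F → false.
(a) = T AND F = false.
(i) ≤ 7 employees — satisfied.
(ii) no delinquency — satisfied.
So (b) is satisfied (T AND T).
So (2) is satisfied (F OR T).
(3) in enterprise zone — holds.
Overall = T AND T AND T = true.
Exception (veteran) — not satisfied.
Result: main true OR exception false → true.

Yes — exempt.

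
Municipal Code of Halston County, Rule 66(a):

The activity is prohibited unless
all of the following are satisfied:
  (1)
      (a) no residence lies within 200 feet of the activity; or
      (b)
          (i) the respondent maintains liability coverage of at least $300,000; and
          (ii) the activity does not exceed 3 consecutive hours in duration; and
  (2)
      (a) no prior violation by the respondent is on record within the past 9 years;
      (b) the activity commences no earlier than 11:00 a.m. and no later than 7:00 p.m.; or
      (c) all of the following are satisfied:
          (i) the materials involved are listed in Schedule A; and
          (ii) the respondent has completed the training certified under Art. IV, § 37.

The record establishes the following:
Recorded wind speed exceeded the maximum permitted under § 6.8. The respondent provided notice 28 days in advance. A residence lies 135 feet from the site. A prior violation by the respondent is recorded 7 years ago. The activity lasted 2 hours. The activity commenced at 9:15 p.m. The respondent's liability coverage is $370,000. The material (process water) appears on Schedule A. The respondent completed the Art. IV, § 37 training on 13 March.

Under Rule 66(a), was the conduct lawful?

(a) no residence in 200 ft — not satisfied.
(i) coverage ≥ $300,000 — met.
(ii) ≤ 3 hrs duration — met.
So (b) is satisfied (T AND T).
(1): F OR T → true.
(a) no prior violation — not satisfied.
(b) start within hours — not met.
(i) Schedule A material — met.
(ii) training certified — holds.
So (c) is satisfied (T AND T).
(2): F OR F OR T → true.
So Overall is satisfied (T AND T).

Yes — lawful.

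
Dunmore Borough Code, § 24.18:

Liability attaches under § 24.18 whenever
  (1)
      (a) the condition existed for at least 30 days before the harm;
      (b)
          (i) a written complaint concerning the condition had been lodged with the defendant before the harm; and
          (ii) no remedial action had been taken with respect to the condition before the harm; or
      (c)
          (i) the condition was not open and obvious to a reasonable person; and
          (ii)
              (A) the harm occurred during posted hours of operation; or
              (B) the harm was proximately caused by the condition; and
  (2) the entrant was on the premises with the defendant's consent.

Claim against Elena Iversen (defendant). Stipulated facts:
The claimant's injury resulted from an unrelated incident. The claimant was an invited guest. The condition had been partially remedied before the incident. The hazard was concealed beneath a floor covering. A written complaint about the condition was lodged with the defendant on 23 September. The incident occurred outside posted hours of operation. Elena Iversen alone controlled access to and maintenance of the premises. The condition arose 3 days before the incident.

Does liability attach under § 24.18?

No — not liable.

(a) condition ≥30 days old — fails.
(i) complaint lodged — satisfied.
(ii) no remedial action — fails.
So (b) is not satisfied (T AND F).
(i) not open/obvious — satisfied.
(A) during posted hours — not satisfied.
(B) proximate cause — fails.
(ii): F OR F → false.
(c) = T AND F = false.
(1) = F OR F OR F = false.
(2) consent to enter — satisfied.
Overall: F AND T → false.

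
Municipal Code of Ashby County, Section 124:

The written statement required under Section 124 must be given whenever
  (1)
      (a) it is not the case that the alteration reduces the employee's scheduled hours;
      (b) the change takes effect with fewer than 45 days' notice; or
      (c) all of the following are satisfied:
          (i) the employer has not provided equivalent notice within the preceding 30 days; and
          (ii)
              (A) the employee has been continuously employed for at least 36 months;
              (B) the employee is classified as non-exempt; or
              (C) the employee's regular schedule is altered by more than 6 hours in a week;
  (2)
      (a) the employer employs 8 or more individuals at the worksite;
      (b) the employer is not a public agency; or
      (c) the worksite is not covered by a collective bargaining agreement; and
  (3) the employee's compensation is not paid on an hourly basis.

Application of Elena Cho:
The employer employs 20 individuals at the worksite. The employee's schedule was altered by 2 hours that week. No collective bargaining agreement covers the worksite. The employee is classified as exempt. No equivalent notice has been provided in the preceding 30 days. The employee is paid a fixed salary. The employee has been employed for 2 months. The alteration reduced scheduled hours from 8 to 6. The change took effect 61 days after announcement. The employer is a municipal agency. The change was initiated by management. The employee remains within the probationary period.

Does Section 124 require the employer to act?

(a) not (hours reduced) — not met.
(b) < 45 days' notice — not met.
(i) no recent notice — met.
(A) tenure ≥ 36 mo. — fails.
(B) non-exempt — not satisfied.
(C) schedule shift > 6h — not satisfied.
(ii): F OR F OR F → false.
(c) = T AND F = false.
(1): F OR F OR F → false.
(a) ≥ 8 at site — met.
(b) not (public agency) — fails.
(c) no CBA — satisfied.
So (2) is satisfied (T OR F OR T).
(3) not (hourly-paid) — met.
So Overall is not satisfied (F AND T AND T).

No — not required.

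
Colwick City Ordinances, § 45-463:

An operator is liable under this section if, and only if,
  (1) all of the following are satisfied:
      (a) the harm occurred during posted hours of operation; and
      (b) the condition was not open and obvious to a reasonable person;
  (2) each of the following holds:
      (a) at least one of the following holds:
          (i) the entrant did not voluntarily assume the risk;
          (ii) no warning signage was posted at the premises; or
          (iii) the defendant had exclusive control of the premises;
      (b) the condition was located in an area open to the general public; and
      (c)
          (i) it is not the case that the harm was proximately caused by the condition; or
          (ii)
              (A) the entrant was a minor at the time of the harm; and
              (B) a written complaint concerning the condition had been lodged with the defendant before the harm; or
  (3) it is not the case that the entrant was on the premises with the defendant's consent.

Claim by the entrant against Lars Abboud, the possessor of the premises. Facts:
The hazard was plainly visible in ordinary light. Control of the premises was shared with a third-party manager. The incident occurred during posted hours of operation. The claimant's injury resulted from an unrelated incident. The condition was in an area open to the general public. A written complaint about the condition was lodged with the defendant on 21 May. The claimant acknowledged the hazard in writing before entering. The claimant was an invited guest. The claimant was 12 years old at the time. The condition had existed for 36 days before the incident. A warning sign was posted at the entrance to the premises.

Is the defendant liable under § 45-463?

(a) during posted hours — met.
(b) not open/obvious — not satisfied.
(1) = T AND F = false.
(i) no assumed risk — not met.
(ii) no signage posted — fails.
(iii) exclusive control — not met.
(a): F OR F OR F → false.
(b) public area — holds.
(i) not (proximate cause) — met.
(A) entrant a minor — holds.
(B) complaint lodged — holds.
(ii): T AND T → true.
(c) = T OR T = true.
(2) = F AND T AND T = false.
(3) not (consent to enter) — fails.
Overall = F OR F OR F = false.

No — not liable.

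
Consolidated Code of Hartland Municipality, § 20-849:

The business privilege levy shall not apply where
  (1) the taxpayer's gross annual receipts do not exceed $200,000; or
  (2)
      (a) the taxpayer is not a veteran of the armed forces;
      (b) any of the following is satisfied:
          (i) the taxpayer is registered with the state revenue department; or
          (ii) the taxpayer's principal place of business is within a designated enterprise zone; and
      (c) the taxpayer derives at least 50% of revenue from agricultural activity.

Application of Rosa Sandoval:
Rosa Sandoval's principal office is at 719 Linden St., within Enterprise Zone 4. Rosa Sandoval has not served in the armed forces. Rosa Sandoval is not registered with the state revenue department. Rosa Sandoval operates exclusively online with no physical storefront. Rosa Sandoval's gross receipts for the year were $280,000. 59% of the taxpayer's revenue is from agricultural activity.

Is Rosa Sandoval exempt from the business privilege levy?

Yes — exempt.

(1) receipts ≤ $200,000 — fails.
(a) not (veteran) — holds.
(i) state-registered — fails.
(ii) in enterprise zone — holds.
(b): F OR T → true.
(c) ≥50% agricultural — satisfied.
(2) = T AND T AND T = true.
Overall = F OR T = true.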